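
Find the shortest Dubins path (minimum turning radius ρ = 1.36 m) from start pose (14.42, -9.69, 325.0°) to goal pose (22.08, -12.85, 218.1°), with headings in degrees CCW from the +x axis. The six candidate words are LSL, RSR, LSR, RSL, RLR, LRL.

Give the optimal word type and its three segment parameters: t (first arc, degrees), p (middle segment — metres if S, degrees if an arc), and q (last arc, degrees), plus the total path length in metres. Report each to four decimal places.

LSR: t = 30.5001°, p = 6.2735 m, q = 137.4001°, L = 10.2589 m

Let ψ = atan2(Δy, Δx) = atan2(-3.16, 7.66) = -22.4177° be the start→goal bearing.
Normalize: d = |goal − start| / ρ = 8.286205/1.36 = 6.092798, α = (θ_start − ψ) mod 360° = 347.4177° = 6.063584 rad, β = (θ_goal − ψ) mod 360° = 240.5177° = 4.197827 rad.
Common terms: sin α = -0.217841, cos α = 0.975984, sin β = -0.870508, cos β = -0.492154, cos(α−β) = -0.290702, d² = 37.122189. Work in radians in the unit-radius frame; every candidate has L = ρ·(t + p + q).
LSL: p² = 2 + d² − 2cos(α−β) + 2d(sin α − sin β) = 47.656732; p = √p² = 6.903386; φ = atan2(cos β − cos α, d + sin α − sin β) = -0.214306 rad; t = (φ − α) mod 2π = 0.005296 rad, q = (β − φ) mod 2π = 4.412133 rad → L = 1.36·(0.005296 + 6.903386 + 4.412133) = 1.36·11.320814 = 15.396307 m
RSR: p² = 2 + d² − 2cos(α−β) + 2d(sin β − sin α) = 31.750454; p = √p² = 5.634754; φ = atan2(cos α − cos β, d − sin α + sin β) = 0.263592 rad; t = (α − φ) mod 2π = 5.799991 rad, q = (φ − β) mod 2π = 2.348951 rad → L = 1.36·(5.799991 + 5.634754 + 2.348951) = 1.36·13.783696 = 18.745827 m
LSR: p² = d² − 2 + 2cos(α−β) + 2d(sin α + sin β) = 21.278601; p = √p² = 4.612873; φ = atan2(−cos α − cos β, d + sin α + sin β) − atan2(−2, p) = 0.312726 rad; t = (φ − α) mod 2π = 0.532328 rad, q = (φ − β) mod 2π = 2.398085 rad → L = 1.36·(0.532328 + 4.612873 + 2.398085) = 1.36·7.543286 = 10.258869 m
RSL: p² = d² − 2 + 2cos(α−β) − 2d(sin α + sin β) = 47.802967; p = √p² = 6.913969; φ = atan2(cos α + cos β, d − sin α − sin β) − atan2(2, p) = -0.214310 rad; t = (α − φ) mod 2π = 6.277894 rad, q = (β − φ) mod 2π = 4.412137 rad → L = 1.36·(6.277894 + 6.913969 + 4.412137) = 1.36·17.603999 = 23.941439 m
RLR: c = (6 − d² + 2cos(α−β) + 2d(sin α − sin β))/8 = -2.968807, |c| > 1 → infeasible
LRL: c = (6 − d² + 2cos(α−β) − 2d(sin α − sin β))/8 = -4.957091, |c| > 1 → infeasible
Shortest: LSR with L = 10.258869 m ≈ 10.2589 m
Convert LSR to answer units (arcs ×180/π): t = 0.532328·180/π = 30.5001°, p = ρ·p = 1.36·4.612873 = 6.2735 m, q = 2.398085·180/π = 137.4001°, L = 10.2589 m.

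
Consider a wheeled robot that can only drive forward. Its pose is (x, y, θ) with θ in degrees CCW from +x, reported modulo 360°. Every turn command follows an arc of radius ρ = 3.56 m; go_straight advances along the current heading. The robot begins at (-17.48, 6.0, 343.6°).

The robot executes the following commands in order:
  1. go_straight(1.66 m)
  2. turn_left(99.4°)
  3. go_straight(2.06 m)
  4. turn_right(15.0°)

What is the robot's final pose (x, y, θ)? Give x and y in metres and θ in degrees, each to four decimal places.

(-10.8652, 11.4570, 68.0000°)

set_pose: (x, y, θ) = (-17.4800, 6.0000, 343.6000°), ρ = 3.56
go_straight(1.66): x += 1.66·cos θ, y += 1.66·sin θ → (-15.8875, 5.5313, 343.6000°)
turn_left(99.4°): centre at ρ to the left, rotate +99.4° → (-11.3489, 8.5126, 443.0000° ≡ 83.0000°)
go_straight(2.06): x += 2.06·cos θ, y += 2.06·sin θ → (-11.0979, 10.5573, 83.0000°)
turn_right(15.0°): centre at ρ to the right, rotate −15.0° → (-10.8652, 11.4570, 68.0000°)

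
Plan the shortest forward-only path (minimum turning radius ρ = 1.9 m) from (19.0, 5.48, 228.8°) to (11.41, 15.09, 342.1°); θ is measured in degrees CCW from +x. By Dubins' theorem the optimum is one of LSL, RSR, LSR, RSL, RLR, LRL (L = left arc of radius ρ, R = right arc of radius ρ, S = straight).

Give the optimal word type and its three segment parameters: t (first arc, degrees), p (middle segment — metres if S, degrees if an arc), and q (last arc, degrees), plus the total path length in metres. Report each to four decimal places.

Let ψ = atan2(Δy, Δx) = atan2(9.61, -7.59) = 128.3018° be the start→goal bearing.
Normalize: d = |goal − start| / ρ = 12.245824/1.9 = 6.445170, α = (θ_start − ψ) mod 360° = 100.4982° = 1.754025 rad, β = (θ_goal − ψ) mod 360° = 213.7982° = 3.731483 rad.
Common terms: sin α = 0.983261, cos α = -0.182205, sin β = -0.556270, cos β = -0.831002, cos(α−β) = -0.395546, d² = 41.540222. Work in radians in the unit-radius frame; every candidate has L = ρ·(t + p + q).
LSL: p² = 2 + d² − 2cos(α−β) + 2d(sin α − sin β) = 64.176387; p = √p² = 8.011017; φ = atan2(cos β − cos α, d + sin α − sin β) = -0.081077 rad; t = (φ − α) mod 2π = 4.448083 rad, q = (β − φ) mod 2π = 3.812560 rad → L = 1.9·(4.448083 + 8.011017 + 3.812560) = 1.9·16.271660 = 30.916154 m
RSR: p² = 2 + d² − 2cos(α−β) + 2d(sin β − sin α) = 24.486239; p = √p² = 4.948357; φ = atan2(cos α − cos β, d − sin α + sin β) = 0.131492 rad; t = (α − φ) mod 2π = 1.622533 rad, q = (φ − β) mod 2π = 2.683194 rad → L = 1.9·(1.622533 + 4.948357 + 2.683194) = 1.9·9.254084 = 17.582760 m
LSR: p² = d² − 2 + 2cos(α−β) + 2d(sin α + sin β) = 44.253183; p = √p² = 6.652307; φ = atan2(−cos α − cos β, d + sin α + sin β) − atan2(−2, p) = 0.438433 rad; t = (φ − α) mod 2π = 4.967593 rad, q = (φ − β) mod 2π = 2.990135 rad → L = 1.9·(4.967593 + 6.652307 + 2.990135) = 1.9·14.610034 = 27.759065 m
RSL: p² = d² − 2 + 2cos(α−β) − 2d(sin α + sin β) = 33.245079; p = √p² = 5.765855; φ = atan2(cos α + cos β, d − sin α − sin β) − atan2(2, p) = -0.500677 rad; t = (α − φ) mod 2π = 2.254702 rad, q = (β − φ) mod 2π = 4.232160 rad → L = 1.9·(2.254702 + 5.765855 + 4.232160) = 1.9·12.252717 = 23.280162 m
RLR: c = (6 − d² + 2cos(α−β) + 2d(sin α − sin β))/8 = -2.060780, |c| > 1 → infeasible
LRL: c = (6 − d² + 2cos(α−β) − 2d(sin α − sin β))/8 = -7.022048, |c| > 1 → infeasible
Shortest: RSR with L = 17.582760 m ≈ 17.5828 m
Convert RSR to answer units (arcs ×180/π): t = 1.622533·180/π = 92.9643°, p = ρ·p = 1.9·4.948357 = 9.4019 m, q = 2.683194·180/π = 153.7357°, L = 17.5828 m.

RSR: t = 92.9643°, p = 9.4019 m, q = 153.7357°, L = 17.5828 m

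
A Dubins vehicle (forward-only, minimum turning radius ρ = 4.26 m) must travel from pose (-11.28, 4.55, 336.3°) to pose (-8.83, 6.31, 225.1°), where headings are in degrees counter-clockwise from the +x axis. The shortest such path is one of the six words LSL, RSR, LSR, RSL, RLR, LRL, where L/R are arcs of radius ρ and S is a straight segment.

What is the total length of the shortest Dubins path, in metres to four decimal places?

25.8534 m

Let ψ = atan2(Δy, Δx) = atan2(1.76, 2.45) = 35.6922° be the start→goal bearing.
Normalize: d = |goal − start| / ρ = 3.016637/4.26 = 0.708131, α = (θ_start − ψ) mod 360° = 300.6078° = 5.246595 rad, β = (θ_goal − ψ) mod 360° = 189.4078° = 3.305789 rad.
Common terms: sin α = -0.860673, cos α = 0.509158, sin β = -0.163460, cos β = -0.986550, cos(α−β) = -0.361625, d² = 0.501449. Work in radians in the unit-radius frame; every candidate has L = ρ·(t + p + q).
LSL: p² = 2 + d² − 2cos(α−β) + 2d(sin α − sin β) = 2.237262; p = √p² = 1.495748; φ = atan2(cos β − cos α, d + sin α − sin β) = -1.563497 rad; t = (φ − α) mod 2π = 5.756278 rad, q = (β − φ) mod 2π = 4.869286 rad → L = 4.26·(5.756278 + 1.495748 + 4.869286) = 4.26·12.121312 = 51.636791 m
RSR: p² = 2 + d² − 2cos(α−β) + 2d(sin β − sin α) = 4.212135; p = √p² = 2.052349; φ = atan2(cos α − cos β, d − sin α + sin β) = 0.816537 rad; t = (α − φ) mod 2π = 4.430059 rad, q = (φ − β) mod 2π = 3.793933 rad → L = 4.26·(4.430059 + 2.052349 + 3.793933) = 4.26·10.276340 = 43.777209 m
LSR: p² = d² − 2 + 2cos(α−β) + 2d(sin α + sin β) = -3.672240 < 0 → infeasible
RSL: p² = d² − 2 + 2cos(α−β) − 2d(sin α + sin β) = -0.771360 < 0 → infeasible
RLR: c = (6 − d² + 2cos(α−β) + 2d(sin α − sin β))/8 = 0.473483; p = 2π − arccos c = 5.205630 rad; φ = atan2(cos α − cos β, d − sin α + sin β) = 0.816537 rad; t = (α − φ + p/2) mod 2π = 0.749688 rad, q = (α − β − t + p) mod 2π = 0.113563 rad → L = 4.26·(0.749688 + 5.205630 + 0.113563) = 4.26·6.068881 = 25.853433 m
LRL: c = (6 − d² + 2cos(α−β) − 2d(sin α − sin β))/8 = 0.720342; p = 2π − arccos c = 5.516685 rad; φ = atan2(cos β − cos α, d + sin α − sin β) = -1.563497 rad; t = (φ − α + p/2) mod 2π = 2.231435 rad, q = (β − α − t + p) mod 2π = 1.344443 rad → L = 4.26·(2.231435 + 5.516685 + 1.344443) = 4.26·9.092563 = 38.734319 m
Shortest: RLR with L = 25.853433 m ≈ 25.8534 m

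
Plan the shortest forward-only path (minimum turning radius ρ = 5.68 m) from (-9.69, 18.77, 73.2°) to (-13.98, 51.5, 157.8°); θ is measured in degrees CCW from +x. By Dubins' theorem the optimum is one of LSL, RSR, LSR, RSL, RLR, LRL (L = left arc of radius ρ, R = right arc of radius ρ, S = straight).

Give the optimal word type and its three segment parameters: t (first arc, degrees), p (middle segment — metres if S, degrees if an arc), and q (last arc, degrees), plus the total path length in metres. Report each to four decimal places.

Let ψ = atan2(Δy, Δx) = atan2(32.73, -4.29) = 97.4673° be the start→goal bearing.
Normalize: d = |goal − start| / ρ = 33.009953/5.68 = 5.811611, α = (θ_start − ψ) mod 360° = 335.7327° = 5.859641 rad, β = (θ_goal − ψ) mod 360° = 60.3327° = 1.053004 rad.
Common terms: sin α = -0.410995, cos α = 0.911638, sin β = 0.868914, cos β = 0.494963, cos(α−β) = 0.094108, d² = 33.774828. Work in radians in the unit-radius frame; every candidate has L = ρ·(t + p + q).
LSL: p² = 2 + d² − 2cos(α−β) + 2d(sin α − sin β) = 20.709950; p = √p² = 4.550819; φ = atan2(cos β − cos α, d + sin α − sin β) = -0.091689 rad; t = (φ − α) mod 2π = 0.331856 rad, q = (β − φ) mod 2π = 1.144693 rad → L = 5.68·(0.331856 + 4.550819 + 1.144693) = 5.68·6.027367 = 34.235445 m
RSR: p² = 2 + d² − 2cos(α−β) + 2d(sin β − sin α) = 50.463273; p = √p² = 7.103751; φ = atan2(cos α − cos β, d − sin α + sin β) = 0.058689 rad; t = (α − φ) mod 2π = 5.800951 rad, q = (φ − β) mod 2π = 5.288871 rad → L = 5.68·(5.800951 + 7.103751 + 5.288871) = 5.68·18.193573 = 103.339493 m
LSR: p² = d² − 2 + 2cos(α−β) + 2d(sin α + sin β) = 37.285543; p = √p² = 6.106189; φ = atan2(−cos α − cos β, d + sin α + sin β) − atan2(−2, p) = 0.095824 rad; t = (φ − α) mod 2π = 0.519369 rad, q = (φ − β) mod 2π = 5.326005 rad → L = 5.68·(0.519369 + 6.106189 + 5.326005) = 5.68·11.951563 = 67.884878 m
RSL: p² = d² − 2 + 2cos(α−β) − 2d(sin α + sin β) = 26.640546; p = √p² = 5.161448; φ = atan2(cos α + cos β, d − sin α − sin β) − atan2(2, p) = -0.112746 rad; t = (α − φ) mod 2π = 5.972387 rad, q = (β − φ) mod 2π = 1.165750 rad → L = 5.68·(5.972387 + 5.161448 + 1.165750) = 5.68·12.299584 = 69.861640 m
RLR: c = (6 − d² + 2cos(α−β) + 2d(sin α − sin β))/8 = -5.307909, |c| > 1 → infeasible
LRL: c = (6 − d² + 2cos(α−β) − 2d(sin α − sin β))/8 = -1.588744, |c| > 1 → infeasible
Shortest: LSL with L = 34.235445 m ≈ 34.2354 m
Convert LSL to answer units (arcs ×180/π): t = 0.331856·180/π = 19.0139°, p = ρ·p = 5.68·4.550819 = 25.8486 m, q = 1.144693·180/π = 65.5861°, L = 34.2354 m.

LSL: t = 19.0139°, p = 25.8486 m, q = 65.5861°, L = 34.2354 m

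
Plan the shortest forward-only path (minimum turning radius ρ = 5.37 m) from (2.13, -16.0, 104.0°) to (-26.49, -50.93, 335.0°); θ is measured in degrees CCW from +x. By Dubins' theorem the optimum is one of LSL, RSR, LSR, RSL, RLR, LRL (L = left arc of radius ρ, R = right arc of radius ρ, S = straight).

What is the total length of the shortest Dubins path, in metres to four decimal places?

Let ψ = atan2(Δy, Δx) = atan2(-34.93, -28.62) = -129.3296° be the start→goal bearing.
Normalize: d = |goal − start| / ρ = 45.157605/5.37 = 8.409237, α = (θ_start − ψ) mod 360° = 233.3296° = 4.072369 rad, β = (θ_goal − ψ) mod 360° = 104.3296° = 1.820895 rad.
Common terms: sin α = -0.802084, cos α = -0.597211, sin β = 0.968888, cos β = -0.247499, cos(α−β) = -0.629320, d² = 70.715275. Work in radians in the unit-radius frame; every candidate has L = ρ·(t + p + q).
LSL: p² = 2 + d² − 2cos(α−β) + 2d(sin α − sin β) = 44.188865; p = √p² = 6.647471; φ = atan2(cos β − cos α, d + sin α − sin β) = 0.052633 rad; t = (φ − α) mod 2π = 2.263448 rad, q = (β − φ) mod 2π = 1.768262 rad → L = 5.37·(2.263448 + 6.647471 + 1.768262) = 5.37·10.679181 = 57.347203 m
RSR: p² = 2 + d² − 2cos(α−β) + 2d(sin β − sin α) = 103.758966; p = √p² = 10.186215; φ = atan2(cos α − cos β, d − sin α + sin β) = -0.034339 rad; t = (α − φ) mod 2π = 4.106708 rad, q = (φ − β) mod 2π = 4.427952 rad → L = 5.37·(4.106708 + 10.186215 + 4.427952) = 5.37·18.720875 = 100.531096 m
LSR: p² = d² − 2 + 2cos(α−β) + 2d(sin α + sin β) = 70.262023; p = √p² = 8.382245; φ = atan2(−cos α − cos β, d + sin α + sin β) − atan2(−2, p) = 0.332400 rad; t = (φ − α) mod 2π = 2.543216 rad, q = (φ − β) mod 2π = 4.794691 rad → L = 5.37·(2.543216 + 8.382245 + 4.794691) = 5.37·15.720152 = 84.417214 m
RSL: p² = d² − 2 + 2cos(α−β) − 2d(sin α + sin β) = 64.651244; p = √p² = 8.040600; φ = atan2(cos α + cos β, d − sin α − sin β) − atan2(2, p) = -0.345917 rad; t = (α − φ) mod 2π = 4.418286 rad, q = (β − φ) mod 2π = 2.166811 rad → L = 5.37·(4.418286 + 8.040600 + 2.166811) = 5.37·14.625697 = 78.539995 m
RLR: c = (6 − d² + 2cos(α−β) + 2d(sin α − sin β))/8 = -11.969871, |c| > 1 → infeasible
LRL: c = (6 − d² + 2cos(α−β) − 2d(sin α − sin β))/8 = -4.523608, |c| > 1 → infeasible
Shortest: LSL with L = 57.347203 m ≈ 57.3472 m

57.3472 m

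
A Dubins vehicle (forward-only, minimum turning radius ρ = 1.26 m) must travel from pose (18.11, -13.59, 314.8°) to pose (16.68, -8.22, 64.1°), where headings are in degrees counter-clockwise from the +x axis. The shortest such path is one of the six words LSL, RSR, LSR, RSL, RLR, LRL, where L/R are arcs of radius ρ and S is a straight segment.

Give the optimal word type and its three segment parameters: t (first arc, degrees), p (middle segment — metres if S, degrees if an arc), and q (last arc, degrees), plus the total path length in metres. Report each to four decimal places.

Let ψ = atan2(Δy, Δx) = atan2(5.37, -1.43) = 104.9115° be the start→goal bearing.
Normalize: d = |goal − start| / ρ = 5.557140/1.26 = 4.410428, α = (θ_start − ψ) mod 360° = 209.8885° = 3.663246 rad, β = (θ_goal − ψ) mod 360° = 319.1885° = 5.570890 rad.
Common terms: sin α = -0.498314, cos α = -0.866997, sin β = -0.653572, cos β = 0.756864, cos(α−β) = -0.330514, d² = 19.451877. Work in radians in the unit-radius frame; every candidate has L = ρ·(t + p + q).
LSL: p² = 2 + d² − 2cos(α−β) + 2d(sin α − sin β) = 23.482420; p = √p² = 4.845866; φ = atan2(cos β − cos α, d + sin α − sin β) = 0.341714 rad; t = (φ − α) mod 2π = 2.961654 rad, q = (β − φ) mod 2π = 5.229177 rad → L = 1.26·(2.961654 + 4.845866 + 5.229177) = 1.26·13.036696 = 16.426237 m
RSR: p² = 2 + d² − 2cos(α−β) + 2d(sin β − sin α) = 20.743392; p = √p² = 4.554491; φ = atan2(cos α − cos β, d − sin α + sin β) = -0.364562 rad; t = (α − φ) mod 2π = 4.027808 rad, q = (φ − β) mod 2π = 0.347732 rad → L = 1.26·(4.027808 + 4.554491 + 0.347732) = 1.26·8.930032 = 11.251840 m
LSR: p² = d² − 2 + 2cos(α−β) + 2d(sin α + sin β) = 6.630225; p = √p² = 2.574922; φ = atan2(−cos α − cos β, d + sin α + sin β) − atan2(−2, p) = 0.694171 rad; t = (φ − α) mod 2π = 3.314110 rad, q = (φ − β) mod 2π = 1.406466 rad → L = 1.26·(3.314110 + 2.574922 + 1.406466) = 1.26·7.295498 = 9.192328 m
RSL: p² = d² − 2 + 2cos(α−β) − 2d(sin α + sin β) = 26.951472; p = √p² = 5.191481; φ = atan2(cos α + cos β, d − sin α − sin β) − atan2(2, p) = -0.387521 rad; t = (α − φ) mod 2π = 4.050766 rad, q = (β − φ) mod 2π = 5.958411 rad → L = 1.26·(4.050766 + 5.191481 + 5.958411) = 1.26·15.200658 = 19.152829 m
RLR: c = (6 − d² + 2cos(α−β) + 2d(sin α − sin β))/8 = -1.592924, |c| > 1 → infeasible
LRL: c = (6 − d² + 2cos(α−β) − 2d(sin α − sin β))/8 = -1.935302, |c| > 1 → infeasible
Shortest: LSR with L = 9.192328 m ≈ 9.1923 m
Convert LSR to answer units (arcs ×180/π): t = 3.314110·180/π = 189.8845°, p = ρ·p = 1.26·2.574922 = 3.2444 m, q = 1.406466·180/π = 80.5845°, L = 9.1923 m.

LSR: t = 189.8845°, p = 3.2444 m, q = 80.5845°, L = 9.1923 m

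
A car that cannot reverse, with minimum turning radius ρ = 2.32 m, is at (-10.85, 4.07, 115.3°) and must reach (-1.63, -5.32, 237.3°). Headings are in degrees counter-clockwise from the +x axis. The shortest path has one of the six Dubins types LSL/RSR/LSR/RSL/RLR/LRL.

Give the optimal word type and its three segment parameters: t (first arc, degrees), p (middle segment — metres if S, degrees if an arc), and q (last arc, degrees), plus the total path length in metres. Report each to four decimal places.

Let ψ = atan2(Δy, Δx) = atan2(-9.39, 9.22) = -45.5234° be the start→goal bearing.
Normalize: d = |goal − start| / ρ = 13.159806/2.32 = 5.672330, α = (θ_start − ψ) mod 360° = 160.8234° = 2.806897 rad, β = (θ_goal − ψ) mod 360° = 282.8234° = 4.936199 rad.
Common terms: sin α = 0.328481, cos α = -0.944510, sin β = -0.975059, cos β = 0.221946, cos(α−β) = -0.529919, d² = 32.175331. Work in radians in the unit-radius frame; every candidate has L = ρ·(t + p + q).
LSL: p² = 2 + d² − 2cos(α−β) + 2d(sin α − sin β) = 50.023391; p = √p² = 7.072722; φ = atan2(cos β − cos α, d + sin α − sin β) = 0.165680 rad; t = (φ − α) mod 2π = 3.641968 rad, q = (β − φ) mod 2π = 4.770519 rad → L = 2.32·(3.641968 + 7.072722 + 4.770519) = 2.32·15.485209 = 35.925684 m
RSR: p² = 2 + d² − 2cos(α−β) + 2d(sin β − sin α) = 20.446948; p = √p² = 4.521830; φ = atan2(cos α − cos β, d − sin α + sin β) = -0.260911 rad; t = (α − φ) mod 2π = 3.067809 rad, q = (φ − β) mod 2π = 1.086075 rad → L = 2.32·(3.067809 + 4.521830 + 1.086075) = 2.32·8.675714 = 20.127656 m
LSR: p² = d² − 2 + 2cos(α−β) + 2d(sin α + sin β) = 21.780289; p = √p² = 4.666936; φ = atan2(−cos α − cos β, d + sin α + sin β) − atan2(−2, p) = 0.547665 rad; t = (φ − α) mod 2π = 4.023953 rad, q = (φ − β) mod 2π = 1.894651 rad → L = 2.32·(4.023953 + 4.666936 + 1.894651) = 2.32·10.585539 = 24.558451 m
RSL: p² = d² − 2 + 2cos(α−β) − 2d(sin α + sin β) = 36.450695; p = √p² = 6.037441; φ = atan2(cos α + cos β, d − sin α − sin β) − atan2(2, p) = -0.433744 rad; t = (α − φ) mod 2π = 3.240641 rad, q = (β − φ) mod 2π = 5.369943 rad → L = 2.32·(3.240641 + 6.037441 + 5.369943) = 2.32·14.648026 = 33.983419 m
RLR: c = (6 − d² + 2cos(α−β) + 2d(sin α − sin β))/8 = -1.555868, |c| > 1 → infeasible
LRL: c = (6 − d² + 2cos(α−β) − 2d(sin α − sin β))/8 = -5.252924, |c| > 1 → infeasible
Shortest: RSR with L = 20.127656 m ≈ 20.1277 m
Convert RSR to answer units (arcs ×180/π): t = 3.067809·180/π = 175.7725°, p = ρ·p = 2.32·4.521830 = 10.4906 m, q = 1.086075·180/π = 62.2275°, L = 20.1277 m.

RSR: t = 175.7725°, p = 10.4906 m, q = 62.2275°, L = 20.1277 m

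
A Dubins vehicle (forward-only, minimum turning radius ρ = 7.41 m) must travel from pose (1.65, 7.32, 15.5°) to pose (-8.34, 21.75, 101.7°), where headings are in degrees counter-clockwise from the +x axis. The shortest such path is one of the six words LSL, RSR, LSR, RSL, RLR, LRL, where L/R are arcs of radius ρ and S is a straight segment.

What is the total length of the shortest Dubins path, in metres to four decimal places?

54.7523 m

Let ψ = atan2(Δy, Δx) = atan2(14.43, -9.99) = 124.6952° be the start→goal bearing.
Normalize: d = |goal − start| / ρ = 17.550641/7.41 = 2.368508, α = (θ_start − ψ) mod 360° = 250.8048° = 4.377370 rad, β = (θ_goal − ψ) mod 360° = 337.0048° = 5.881844 rad.
Common terms: sin α = -0.944404, cos α = -0.328787, sin β = -0.390653, cos β = 0.920538, cos(α−β) = 0.066274, d² = 5.609828. Work in radians in the unit-radius frame; every candidate has L = ρ·(t + p + q).
LSL: p² = 2 + d² − 2cos(α−β) + 2d(sin α − sin β) = 4.854154; p = √p² = 2.203214; φ = atan2(cos β − cos α, d + sin α − sin β) = 0.602916 rad; t = (φ − α) mod 2π = 2.508730 rad, q = (β − φ) mod 2π = 5.278929 rad → L = 7.41·(2.508730 + 2.203214 + 5.278929) = 7.41·9.990874 = 74.032373 m
RSR: p² = 2 + d² − 2cos(α−β) + 2d(sin β − sin α) = 10.100407; p = √p² = 3.178114; φ = atan2(cos α − cos β, d − sin α + sin β) = -0.404003 rad; t = (α − φ) mod 2π = 4.781374 rad, q = (φ − β) mod 2π = 6.280523 rad → L = 7.41·(4.781374 + 3.178114 + 6.280523) = 7.41·14.240011 = 105.518478 m
LSR: p² = d² − 2 + 2cos(α−β) + 2d(sin α + sin β) = -2.581811 < 0 → infeasible
RSL: p² = d² − 2 + 2cos(α−β) − 2d(sin α + sin β) = 10.066563; p = √p² = 3.172785; φ = atan2(cos α + cos β, d − sin α − sin β) − atan2(2, p) = -0.404006 rad; t = (α − φ) mod 2π = 4.781376 rad, q = (β − φ) mod 2π = 0.002664 rad → L = 7.41·(4.781376 + 3.172785 + 0.002664) = 7.41·7.956825 = 58.960075 m
RLR: c = (6 − d² + 2cos(α−β) + 2d(sin α − sin β))/8 = -0.262551; p = 2π − arccos c = 4.446724 rad; φ = atan2(cos α − cos β, d − sin α + sin β) = -0.404003 rad; t = (α − φ + p/2) mod 2π = 0.721550 rad, q = (α − β − t + p) mod 2π = 2.220700 rad → L = 7.41·(0.721550 + 4.446724 + 2.220700) = 7.41·7.388974 = 54.752301 m
LRL: c = (6 − d² + 2cos(α−β) − 2d(sin α − sin β))/8 = 0.393231; p = 2π − arccos c = 5.116532 rad; φ = atan2(cos β − cos α, d + sin α − sin β) = 0.602916 rad; t = (φ − α + p/2) mod 2π = 5.066996 rad, q = (β − α − t + p) mod 2π = 1.554009 rad → L = 7.41·(5.066996 + 5.116532 + 1.554009) = 7.41·11.737537 = 86.975152 m
Shortest: RLR with L = 54.752301 m ≈ 54.7523 m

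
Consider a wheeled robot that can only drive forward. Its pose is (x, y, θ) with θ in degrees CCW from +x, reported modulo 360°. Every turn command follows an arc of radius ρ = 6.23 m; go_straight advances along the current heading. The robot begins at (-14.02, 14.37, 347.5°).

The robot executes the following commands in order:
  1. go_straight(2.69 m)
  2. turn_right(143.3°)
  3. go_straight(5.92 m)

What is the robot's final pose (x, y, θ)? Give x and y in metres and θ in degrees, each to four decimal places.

(-15.5881, -0.4038, 204.2000°)

set_pose: (x, y, θ) = (-14.0200, 14.3700, 347.5000°), ρ = 6.23
go_straight(2.69): x += 2.69·cos θ, y += 2.69·sin θ → (-11.3938, 13.7878, 347.5000°)
turn_right(143.3°): centre at ρ to the right, rotate −143.3° → (-10.1884, 2.0229, 204.2000°)
go_straight(5.92): x += 5.92·cos θ, y += 5.92·sin θ → (-15.5881, -0.4038, 204.2000°)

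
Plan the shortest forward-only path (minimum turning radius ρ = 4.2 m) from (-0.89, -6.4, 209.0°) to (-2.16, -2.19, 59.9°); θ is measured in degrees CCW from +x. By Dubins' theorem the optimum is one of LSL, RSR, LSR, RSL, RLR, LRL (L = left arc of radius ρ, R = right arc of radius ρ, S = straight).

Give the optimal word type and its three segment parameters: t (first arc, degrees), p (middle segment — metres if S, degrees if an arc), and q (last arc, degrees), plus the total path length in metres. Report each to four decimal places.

Let ψ = atan2(Δy, Δx) = atan2(4.21, -1.27) = 106.7866° be the start→goal bearing.
Normalize: d = |goal − start| / ρ = 4.397386/4.2 = 1.046997, α = (θ_start − ψ) mod 360° = 102.2134° = 1.783960 rad, β = (θ_goal − ψ) mod 360° = 313.1134° = 5.464860 rad.
Common terms: sin α = 0.977366, cos α = -0.211553, sin β = -0.730003, cos β = 0.683444, cos(α−β) = -0.858065, d² = 1.096202. Work in radians in the unit-radius frame; every candidate has L = ρ·(t + p + q).
LSL: p² = 2 + d² − 2cos(α−β) + 2d(sin α − sin β) = 8.387551; p = √p² = 2.896127; φ = atan2(cos β − cos α, d + sin α − sin β) = 0.314176 rad; t = (φ − α) mod 2π = 4.813401 rad, q = (β − φ) mod 2π = 5.150684 rad → L = 4.2·(4.813401 + 2.896127 + 5.150684) = 4.2·12.860212 = 54.012888 m
RSR: p² = 2 + d² − 2cos(α−β) + 2d(sin β − sin α) = 1.237113; p = √p² = 1.112256; φ = atan2(cos α − cos β, d − sin α + sin β) = -2.206475 rad; t = (α − φ) mod 2π = 3.990435 rad, q = (φ − β) mod 2π = 4.895036 rad → L = 4.2·(3.990435 + 1.112256 + 4.895036) = 4.2·9.997727 = 41.990453 m
LSR: p² = d² − 2 + 2cos(α−β) + 2d(sin α + sin β) = -2.101950 < 0 → infeasible
RSL: p² = d² − 2 + 2cos(α−β) − 2d(sin α + sin β) = -3.137906 < 0 → infeasible
RLR: c = (6 − d² + 2cos(α−β) + 2d(sin α − sin β))/8 = 0.845361; p = 2π − arccos c = 5.719629 rad; φ = atan2(cos α − cos β, d − sin α + sin β) = -2.206475 rad; t = (α − φ + p/2) mod 2π = 0.567064 rad, q = (α − β − t + p) mod 2π = 1.471666 rad → L = 4.2·(0.567064 + 5.719629 + 1.471666) = 4.2·7.758359 = 32.585110 m
LRL: c = (6 − d² + 2cos(α−β) − 2d(sin α − sin β))/8 = -0.048444; p = 2π − arccos c = 4.663926 rad; φ = atan2(cos β − cos α, d + sin α − sin β) = 0.314176 rad; t = (φ − α + p/2) mod 2π = 0.862179 rad, q = (β − α − t + p) mod 2π = 1.199462 rad → L = 4.2·(0.862179 + 4.663926 + 1.199462) = 4.2·6.725566 = 28.247379 m
Shortest: LRL with L = 28.247379 m ≈ 28.2474 m
Convert LRL to answer units (arcs ×180/π): t = 0.862179·180/π = 49.3992°, p = 4.663926·180/π = 267.2233°, q = 1.199462·180/π = 68.7241°, L = 28.2474 m.

LRL: t = 49.3992°, p = 267.2233°, q = 68.7241°, L = 28.2474 m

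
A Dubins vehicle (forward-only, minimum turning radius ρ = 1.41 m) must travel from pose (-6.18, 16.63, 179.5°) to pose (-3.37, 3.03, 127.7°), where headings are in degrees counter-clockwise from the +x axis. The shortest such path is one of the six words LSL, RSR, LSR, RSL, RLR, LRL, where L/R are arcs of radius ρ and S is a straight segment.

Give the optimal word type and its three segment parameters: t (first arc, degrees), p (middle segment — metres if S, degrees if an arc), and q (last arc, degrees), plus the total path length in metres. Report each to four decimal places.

Let ψ = atan2(Δy, Δx) = atan2(-13.60, 2.81) = -78.3260° be the start→goal bearing.
Normalize: d = |goal − start| / ρ = 13.887264/1.41 = 9.849123, α = (θ_start − ψ) mod 360° = 257.8260° = 4.499912 rad, β = (θ_goal − ψ) mod 360° = 206.0260° = 3.595831 rad.
Common terms: sin α = -0.977512, cos α = -0.210882, sin β = -0.438778, cos β = -0.898595, cos(α−β) = 0.618408, d² = 97.005231. Work in radians in the unit-radius frame; every candidate has L = ρ·(t + p + q).
LSL: p² = 2 + d² − 2cos(α−β) + 2d(sin α − sin β) = 87.156314; p = √p² = 9.335755; φ = atan2(cos β − cos α, d + sin α − sin β) = -0.073731 rad; t = (φ − α) mod 2π = 1.709542 rad, q = (β − φ) mod 2π = 3.669563 rad → L = 1.41·(1.709542 + 9.335755 + 3.669563) = 1.41·14.714859 = 20.747952 m
RSR: p² = 2 + d² − 2cos(α−β) + 2d(sin β − sin α) = 108.380515; p = √p² = 10.410596; φ = atan2(cos α − cos β, d − sin α + sin β) = 0.066107 rad; t = (α − φ) mod 2π = 4.433805 rad, q = (φ − β) mod 2π = 2.753461 rad → L = 1.41·(4.433805 + 10.410596 + 2.753461) = 1.41·17.597862 = 24.812986 m
LSR: p² = d² − 2 + 2cos(α−β) + 2d(sin α + sin β) = 68.343622; p = √p² = 8.267020; φ = atan2(−cos α − cos β, d + sin α + sin β) − atan2(−2, p) = 0.368180 rad; t = (φ − α) mod 2π = 2.151453 rad, q = (φ − β) mod 2π = 3.055534 rad → L = 1.41·(2.151453 + 8.267020 + 3.055534) = 1.41·13.474007 = 18.998349 m
RSL: p² = d² − 2 + 2cos(α−β) − 2d(sin α + sin β) = 124.140474; p = √p² = 11.141834; φ = atan2(cos α + cos β, d − sin α − sin β) − atan2(2, p) = -0.275781 rad; t = (α − φ) mod 2π = 4.775693 rad, q = (β − φ) mod 2π = 3.871612 rad → L = 1.41·(4.775693 + 11.141834 + 3.871612) = 1.41·19.789139 = 27.902686 m
RLR: c = (6 − d² + 2cos(α−β) + 2d(sin α − sin β))/8 = -12.547564, |c| > 1 → infeasible
LRL: c = (6 − d² + 2cos(α−β) − 2d(sin α − sin β))/8 = -9.894539, |c| > 1 → infeasible
Shortest: LSR with L = 18.998349 m ≈ 18.9983 m
Convert LSR to answer units (arcs ×180/π): t = 2.151453·180/π = 123.2692°, p = ρ·p = 1.41·8.267020 = 11.6565 m, q = 3.055534·180/π = 175.0692°, L = 18.9983 m.

LSR: t = 123.2692°, p = 11.6565 m, q = 175.0692°, L = 18.9983 m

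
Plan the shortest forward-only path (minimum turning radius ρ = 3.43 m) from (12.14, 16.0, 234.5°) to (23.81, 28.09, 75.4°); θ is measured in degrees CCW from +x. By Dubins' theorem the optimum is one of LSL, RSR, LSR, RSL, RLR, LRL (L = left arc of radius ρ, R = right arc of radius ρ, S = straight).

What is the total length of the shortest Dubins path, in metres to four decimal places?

Let ψ = atan2(Δy, Δx) = atan2(12.09, 11.67) = 46.0127° be the start→goal bearing.
Normalize: d = |goal − start| / ρ = 16.803482/3.43 = 4.898974, α = (θ_start − ψ) mod 360° = 188.4873° = 3.289724 rad, β = (θ_goal − ψ) mod 360° = 29.3873° = 0.512905 rad.
Common terms: sin α = -0.147590, cos α = -0.989049, sin β = 0.490711, cos β = 0.871323, cos(α−β) = -0.934204, d² = 23.999949. Work in radians in the unit-radius frame; every candidate has L = ρ·(t + p + q).
LSL: p² = 2 + d² − 2cos(α−β) + 2d(sin α − sin β) = 21.614319; p = √p² = 4.649120; φ = atan2(cos β − cos α, d + sin α − sin β) = 0.411687 rad; t = (φ − α) mod 2π = 3.405148 rad, q = (β − φ) mod 2π = 0.101219 rad → L = 3.43·(3.405148 + 4.649120 + 0.101219) = 3.43·8.155487 = 27.973319 m
RSR: p² = 2 + d² − 2cos(α−β) + 2d(sin β − sin α) = 34.122397; p = √p² = 5.841438; φ = atan2(cos α − cos β, d − sin α + sin β) = -0.324124 rad; t = (α − φ) mod 2π = 3.613848 rad, q = (φ − β) mod 2π = 5.446156 rad → L = 3.43·(3.613848 + 5.841438 + 5.446156) = 3.43·14.901442 = 51.111946 m
LSR: p² = d² − 2 + 2cos(α−β) + 2d(sin α + sin β) = 23.493417; p = √p² = 4.847001; φ = atan2(−cos α − cos β, d + sin α + sin β) − atan2(−2, p) = 0.413798 rad; t = (φ − α) mod 2π = 3.407259 rad, q = (φ − β) mod 2π = 6.184078 rad → L = 3.43·(3.407259 + 4.847001 + 6.184078) = 3.43·14.438337 = 49.523497 m
RSL: p² = d² − 2 + 2cos(α−β) − 2d(sin α + sin β) = 16.769664; p = √p² = 4.095078; φ = atan2(cos α + cos β, d − sin α − sin β) − atan2(2, p) = -0.480152 rad; t = (α − φ) mod 2π = 3.769876 rad, q = (β − φ) mod 2π = 0.993058 rad → L = 3.43·(3.769876 + 4.095078 + 0.993058) = 3.43·8.858012 = 30.382981 m
RLR: c = (6 − d² + 2cos(α−β) + 2d(sin α − sin β))/8 = -3.265300, |c| > 1 → infeasible
LRL: c = (6 − d² + 2cos(α−β) − 2d(sin α − sin β))/8 = -1.701790, |c| > 1 → infeasible
Shortest: LSL with L = 27.973319 m ≈ 27.9733 m

27.9733 m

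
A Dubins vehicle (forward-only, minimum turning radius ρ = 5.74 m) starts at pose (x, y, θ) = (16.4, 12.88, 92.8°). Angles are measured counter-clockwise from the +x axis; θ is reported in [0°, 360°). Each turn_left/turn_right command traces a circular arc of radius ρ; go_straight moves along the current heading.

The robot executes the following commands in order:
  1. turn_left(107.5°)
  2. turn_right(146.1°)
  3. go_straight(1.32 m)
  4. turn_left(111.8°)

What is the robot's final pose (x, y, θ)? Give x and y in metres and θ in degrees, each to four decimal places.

(-0.4662, 36.7220, 166.0000°)

set_pose: (x, y, θ) = (16.4000, 12.8800, 92.8000°), ρ = 5.74
turn_left(107.5°): centre at ρ to the left, rotate +107.5° → (8.6754, 17.9831, 200.3000°)
turn_right(146.1°): centre at ρ to the right, rotate −146.1° → (2.0285, 26.7242, 54.2000°)
go_straight(1.32): x += 1.32·cos θ, y += 1.32·sin θ → (2.8007, 27.7948, 54.2000°)
turn_left(111.8°): centre at ρ to the left, rotate +111.8° → (-0.4662, 36.7220, 166.0000°)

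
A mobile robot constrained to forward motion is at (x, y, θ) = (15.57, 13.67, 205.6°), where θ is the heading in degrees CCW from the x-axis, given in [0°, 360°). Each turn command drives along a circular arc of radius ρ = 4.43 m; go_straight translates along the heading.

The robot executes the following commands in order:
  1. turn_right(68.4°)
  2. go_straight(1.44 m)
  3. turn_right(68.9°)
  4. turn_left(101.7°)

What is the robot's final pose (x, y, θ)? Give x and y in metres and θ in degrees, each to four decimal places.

set_pose: (x, y, θ) = (15.5700, 13.6700, 205.6000°), ρ = 4.43
turn_right(68.4°): centre at ρ to the right, rotate −68.4° → (10.6459, 14.4147, 137.2000°)
go_straight(1.44): x += 1.44·cos θ, y += 1.44·sin θ → (9.5894, 15.3931, 137.2000°)
turn_right(68.9°): centre at ρ to the right, rotate −68.9° → (8.4832, 20.2815, 68.3000°)
turn_left(101.7°): centre at ρ to the left, rotate +101.7° → (5.1364, 26.2822, 170.0000°)

(5.1364, 26.2822, 170.0000°)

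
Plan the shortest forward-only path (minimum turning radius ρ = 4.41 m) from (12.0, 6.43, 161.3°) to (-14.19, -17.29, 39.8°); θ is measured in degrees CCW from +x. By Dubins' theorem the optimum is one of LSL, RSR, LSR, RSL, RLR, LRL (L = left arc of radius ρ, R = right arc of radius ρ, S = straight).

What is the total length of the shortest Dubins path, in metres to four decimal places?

Let ψ = atan2(Δy, Δx) = atan2(-23.72, -26.19) = -137.8332° be the start→goal bearing.
Normalize: d = |goal − start| / ρ = 35.334891/4.41 = 8.012447, α = (θ_start − ψ) mod 360° = 299.1332° = 5.220859 rad, β = (θ_goal − ψ) mod 360° = 177.6332° = 3.100284 rad.
Common terms: sin α = -0.873490, cos α = 0.486842, sin β = 0.041297, cos β = -0.999147, cos(α−β) = -0.522499, d² = 64.199305. Work in radians in the unit-radius frame; every candidate has L = ρ·(t + p + q).
LSL: p² = 2 + d² − 2cos(α−β) + 2d(sin α − sin β) = 52.584940; p = √p² = 7.251547; φ = atan2(cos β − cos α, d + sin α − sin β) = -0.206382 rad; t = (φ − α) mod 2π = 0.855944 rad, q = (β − φ) mod 2π = 3.306666 rad → L = 4.41·(0.855944 + 7.251547 + 3.306666) = 4.41·11.414158 = 50.336435 m
RSR: p² = 2 + d² − 2cos(α−β) + 2d(sin β − sin α) = 81.903664; p = √p² = 9.050064; φ = atan2(cos α − cos β, d − sin α + sin β) = 0.164943 rad; t = (α − φ) mod 2π = 5.055916 rad, q = (φ − β) mod 2π = 3.347844 rad → L = 4.41·(5.055916 + 9.050064 + 3.347844) = 4.41·17.453825 = 76.971367 m
LSR: p² = d² − 2 + 2cos(α−β) + 2d(sin α + sin β) = 47.818494; p = √p² = 6.915092; φ = atan2(−cos α − cos β, d + sin α + sin β) − atan2(−2, p) = 0.352769 rad; t = (φ − α) mod 2π = 1.415095 rad, q = (φ − β) mod 2π = 3.535670 rad → L = 4.41·(1.415095 + 6.915092 + 3.535670) = 4.41·11.865856 = 52.328424 m
RSL: p² = d² − 2 + 2cos(α−β) − 2d(sin α + sin β) = 74.490122; p = √p² = 8.630766; φ = atan2(cos α + cos β, d − sin α − sin β) − atan2(2, p) = -0.285568 rad; t = (α − φ) mod 2π = 5.506427 rad, q = (β − φ) mod 2π = 3.385852 rad → L = 4.41·(5.506427 + 8.630766 + 3.385852) = 4.41·17.523046 = 77.276632 m
RLR: c = (6 − d² + 2cos(α−β) + 2d(sin α − sin β))/8 = -9.237958, |c| > 1 → infeasible
LRL: c = (6 − d² + 2cos(α−β) − 2d(sin α − sin β))/8 = -5.573117, |c| > 1 → infeasible
Shortest: LSL with L = 50.336435 m ≈ 50.3364 m

50.3364 m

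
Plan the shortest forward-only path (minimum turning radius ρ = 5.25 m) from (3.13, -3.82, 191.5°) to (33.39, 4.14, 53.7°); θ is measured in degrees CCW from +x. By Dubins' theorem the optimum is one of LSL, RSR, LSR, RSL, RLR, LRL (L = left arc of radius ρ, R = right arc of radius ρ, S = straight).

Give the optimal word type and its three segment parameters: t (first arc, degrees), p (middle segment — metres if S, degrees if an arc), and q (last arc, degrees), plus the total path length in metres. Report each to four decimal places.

Let ψ = atan2(Δy, Δx) = atan2(7.96, 30.26) = 14.7380° be the start→goal bearing.
Normalize: d = |goal − start| / ρ = 31.289442/5.25 = 5.959894, α = (θ_start − ψ) mod 360° = 176.7620° = 3.085079 rad, β = (θ_goal − ψ) mod 360° = 38.9620° = 0.680016 rad.
Common terms: sin α = 0.056483, cos α = -0.998404, sin β = 0.628805, cos β = 0.777563, cos(α−β) = -0.740805, d² = 35.520334. Work in radians in the unit-radius frame; every candidate has L = ρ·(t + p + q).
LSL: p² = 2 + d² − 2cos(α−β) + 2d(sin α − sin β) = 32.179986; p = √p² = 5.672741; φ = atan2(cos β − cos α, d + sin α − sin β) = 0.318424 rad; t = (φ − α) mod 2π = 3.516530 rad, q = (β − φ) mod 2π = 0.361592 rad → L = 5.25·(3.516530 + 5.672741 + 0.361592) = 5.25·9.550862 = 50.142026 m
RSR: p² = 2 + d² − 2cos(α−β) + 2d(sin β − sin α) = 45.823900; p = √p² = 6.769335; φ = atan2(cos α − cos β, d − sin α + sin β) = -0.265461 rad; t = (α − φ) mod 2π = 3.350541 rad, q = (φ − β) mod 2π = 5.337708 rad → L = 5.25·(3.350541 + 6.769335 + 5.337708) = 5.25·15.457584 = 81.152318 m
LSR: p² = d² − 2 + 2cos(α−β) + 2d(sin α + sin β) = 40.207217; p = √p² = 6.340916; φ = atan2(−cos α − cos β, d + sin α + sin β) − atan2(−2, p) = 0.338756 rad; t = (φ − α) mod 2π = 3.536862 rad, q = (φ − β) mod 2π = 5.941926 rad → L = 5.25·(3.536862 + 6.340916 + 5.941926) = 5.25·15.819704 = 83.053448 m
RSL: p² = d² − 2 + 2cos(α−β) − 2d(sin α + sin β) = 23.870232; p = √p² = 4.885717; φ = atan2(cos α + cos β, d − sin α − sin β) − atan2(2, p) = -0.430390 rad; t = (α − φ) mod 2π = 3.515470 rad, q = (β − φ) mod 2π = 1.110406 rad → L = 5.25·(3.515470 + 4.885717 + 1.110406) = 5.25·9.511593 = 49.935864 m
RLR: c = (6 − d² + 2cos(α−β) + 2d(sin α − sin β))/8 = -4.727988, |c| > 1 → infeasible
LRL: c = (6 − d² + 2cos(α−β) − 2d(sin α − sin β))/8 = -3.022498, |c| > 1 → infeasible
Shortest: RSL with L = 49.935864 m ≈ 49.9359 m
Convert RSL to answer units (arcs ×180/π): t = 3.515470·180/π = 201.4216°, p = ρ·p = 5.25·4.885717 = 25.6500 m, q = 1.110406·180/π = 63.6216°, L = 49.9359 m.

RSL: t = 201.4216°, p = 25.6500 m, q = 63.6216°, L = 49.9359 m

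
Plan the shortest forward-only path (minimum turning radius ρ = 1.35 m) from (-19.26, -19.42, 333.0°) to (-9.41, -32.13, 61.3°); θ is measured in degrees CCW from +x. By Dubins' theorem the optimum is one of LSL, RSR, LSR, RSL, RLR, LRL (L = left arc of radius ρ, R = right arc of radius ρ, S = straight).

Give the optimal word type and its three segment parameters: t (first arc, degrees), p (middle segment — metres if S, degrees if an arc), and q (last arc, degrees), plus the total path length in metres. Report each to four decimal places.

RSL: t = 33.3829°, p = 14.0257 m, q = 121.6829°, L = 17.6793 m

Let ψ = atan2(Δy, Δx) = atan2(-12.71, 9.85) = -52.2250° be the start→goal bearing.
Normalize: d = |goal − start| / ρ = 16.080006/1.35 = 11.911116, α = (θ_start − ψ) mod 360° = 25.2250° = 0.440260 rad, β = (θ_goal − ψ) mod 360° = 113.5250° = 1.981385 rad.
Common terms: sin α = 0.426174, cos α = 0.904641, sin β = 0.916886, cos β = -0.399149, cos(α−β) = 0.029666, d² = 141.874678. Work in radians in the unit-radius frame; every candidate has L = ρ·(t + p + q).
LSL: p² = 2 + d² − 2cos(α−β) + 2d(sin α − sin β) = 132.125502; p = √p² = 11.494586; φ = atan2(cos β − cos α, d + sin α − sin β) = -0.113671 rad; t = (φ − α) mod 2π = 5.729255 rad, q = (β − φ) mod 2π = 2.095057 rad → L = 1.35·(5.729255 + 11.494586 + 2.095057) = 1.35·19.318897 = 26.080511 m
RSR: p² = 2 + d² − 2cos(α−β) + 2d(sin β − sin α) = 155.505188; p = √p² = 12.470172; φ = atan2(cos α − cos β, d − sin α + sin β) = 0.104744 rad; t = (α − φ) mod 2π = 0.335515 rad, q = (φ − β) mod 2π = 4.406544 rad → L = 1.35·(0.335515 + 12.470172 + 4.406544) = 1.35·17.212232 = 23.236513 m
LSR: p² = d² − 2 + 2cos(α−β) + 2d(sin α + sin β) = 171.928702; p = √p² = 13.112159; φ = atan2(−cos α − cos β, d + sin α + sin β) − atan2(−2, p) = 0.113244 rad; t = (φ − α) mod 2π = 5.956169 rad, q = (φ − β) mod 2π = 4.415044 rad → L = 1.35·(5.956169 + 13.112159 + 4.415044) = 1.35·23.483372 = 31.702552 m
RSL: p² = d² − 2 + 2cos(α−β) − 2d(sin α + sin β) = 107.939318; p = √p² = 10.389385; φ = atan2(cos α + cos β, d − sin α − sin β) − atan2(2, p) = -0.142382 rad; t = (α − φ) mod 2π = 0.582642 rad, q = (β − φ) mod 2π = 2.123768 rad → L = 1.35·(0.582642 + 10.389385 + 2.123768) = 1.35·13.095794 = 17.679322 m
RLR: c = (6 − d² + 2cos(α−β) + 2d(sin α − sin β))/8 = -18.438148, |c| > 1 → infeasible
LRL: c = (6 − d² + 2cos(α−β) − 2d(sin α − sin β))/8 = -15.515688, |c| > 1 → infeasible
Shortest: RSL with L = 17.679322 m ≈ 17.6793 m
Convert RSL to answer units (arcs ×180/π): t = 0.582642·180/π = 33.3829°, p = ρ·p = 1.35·10.389385 = 14.0257 m, q = 2.123768·180/π = 121.6829°, L = 17.6793 m.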